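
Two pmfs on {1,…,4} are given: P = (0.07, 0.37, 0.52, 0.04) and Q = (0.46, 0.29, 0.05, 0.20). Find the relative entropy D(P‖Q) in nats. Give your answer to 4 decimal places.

1.1117 nats

D(P‖Q) = Σ p·ln(p/q).
  0.07·ln(0.07/0.46) = -0.13179
  0.37·ln(0.37/0.29) = 0.09014
  0.52·ln(0.52/0.05) = 1.21774
  0.04·ln(0.04/0.20) = -0.06438
D(P‖Q) = 1.1117 nats.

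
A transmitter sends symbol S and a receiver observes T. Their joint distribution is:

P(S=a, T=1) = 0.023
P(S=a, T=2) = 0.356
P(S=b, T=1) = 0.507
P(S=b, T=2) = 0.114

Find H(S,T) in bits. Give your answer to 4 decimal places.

1.5096 bits

H(S,T) = −Σ p(x,y)·log₂ p(x,y) over all 4 cells.
  cell (a,1): −0.023·log₂0.023 = 0.12517
  cell (a,2): −0.356·log₂0.356 = 0.53046
  cell (b,1): −0.507·log₂0.507 = 0.49683
  cell (b,2): −0.114·log₂0.114 = 0.35715
Sum = 1.5096 bits.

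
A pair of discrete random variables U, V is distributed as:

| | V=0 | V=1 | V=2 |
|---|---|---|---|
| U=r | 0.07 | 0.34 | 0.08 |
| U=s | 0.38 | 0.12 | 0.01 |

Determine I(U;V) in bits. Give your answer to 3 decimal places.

Marginals: p(U) = (0.4900, 0.5100), p(V) = (0.4500, 0.4600, 0.0900).
I(U;V) = H(U) + H(V) − H(U,V).
H(U) = 0.9997, H(V) = 1.3464, H(U,V) = 2.0532.
I(U;V) = 0.9997 + 1.3464 − 2.0532 = 0.293 bits.

0.293 bits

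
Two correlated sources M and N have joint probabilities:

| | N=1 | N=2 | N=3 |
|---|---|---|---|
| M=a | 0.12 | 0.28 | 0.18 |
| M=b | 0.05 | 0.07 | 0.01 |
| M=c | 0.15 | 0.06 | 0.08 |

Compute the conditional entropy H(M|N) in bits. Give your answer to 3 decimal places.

Marginals: p(M) = (0.5800, 0.1300, 0.2900), p(N) = (0.3200, 0.4100, 0.2700).
H(M|N) = Σ p(N) · H(M|N=·).
  N=1: p=0.3200, H(M|N=1) = 1.4615
  N=2: p=0.4100, H(M|N=2) = 1.2169
  N=3: p=0.2700, H(M|N=3) = 1.0860
Weighted sum = 1.260 bits.

1.260 bits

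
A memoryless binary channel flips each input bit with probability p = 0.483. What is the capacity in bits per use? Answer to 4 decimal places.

0.0008 bits

Binary symmetric channel: C = 1 − h₂(ε) where h₂ is the binary entropy function.
h₂(0.483) = −0.483·log₂0.483 − 0.517·log₂0.517 = 0.9992.
C = 1 − 0.9992 = 0.0008 bits per channel use.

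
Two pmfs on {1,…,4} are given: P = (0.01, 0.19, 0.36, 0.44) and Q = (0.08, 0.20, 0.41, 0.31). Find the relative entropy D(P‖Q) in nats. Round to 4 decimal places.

0.0767 nats

D(P‖Q) = Σ p·ln(p/q).
  0.01·ln(0.01/0.08) = -0.02079
  0.19·ln(0.19/0.20) = -0.00975
  0.36·ln(0.36/0.41) = -0.04682
  0.44·ln(0.44/0.31) = 0.15409
D(P‖Q) = 0.0767 nats.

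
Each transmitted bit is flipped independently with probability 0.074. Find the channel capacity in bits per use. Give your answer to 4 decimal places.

0.6193 bits

Binary symmetric channel: C = 1 − h₂(ε) where h₂ is the binary entropy function.
h₂(0.074) = −0.074·log₂0.074 − 0.926·log₂0.926 = 0.3807.
C = 1 − 0.3807 = 0.6193 bits per channel use.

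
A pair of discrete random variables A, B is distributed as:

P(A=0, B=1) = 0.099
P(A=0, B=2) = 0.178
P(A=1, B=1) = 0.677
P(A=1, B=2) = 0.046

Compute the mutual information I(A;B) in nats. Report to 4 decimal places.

Marginals: p(A) = (0.2770, 0.7230), p(B) = (0.7760, 0.2240).
I(A;B) = Σ p(x,y)·ln[p(x,y)/(p(x)p(y))].
  (0,1): 0.099·ln(0.4606) = -0.07675
  (0,2): 0.178·ln(2.8687) = 0.18759
  (1,1): 0.677·ln(1.2067) = 0.12718
  (1,2): 0.046·ln(0.2840) = -0.05790
Sum = 0.1801 nats.

0.1801 nats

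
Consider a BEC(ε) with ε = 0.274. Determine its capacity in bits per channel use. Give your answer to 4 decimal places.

Binary erasure channel: capacity C = 1 − ε.
C = 1 − 0.274 = 0.7260 bits per channel use.

0.7260 bits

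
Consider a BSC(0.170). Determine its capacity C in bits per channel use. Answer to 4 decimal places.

0.3423 bits

Binary symmetric channel: C = 1 − h₂(ε) where h₂ is the binary entropy function.
h₂(0.170) = −0.170·log₂0.170 − 0.830·log₂0.830 = 0.6577.
C = 1 − 0.6577 = 0.3423 bits per channel use.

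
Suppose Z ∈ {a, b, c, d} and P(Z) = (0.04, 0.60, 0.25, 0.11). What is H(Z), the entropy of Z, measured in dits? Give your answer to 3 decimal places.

0.445 dits

H(Z) = −Σ p·log₁₀ p.
  −(0.04)·log₁₀(0.04) = 0.0559
  −(0.60)·log₁₀(0.60) = 0.1331
  −(0.25)·log₁₀(0.25) = 0.1505
  −(0.11)·log₁₀(0.11) = 0.1054
Sum: 0.0559 + 0.1331 + 0.1505 + 0.1054 = 0.445 dits.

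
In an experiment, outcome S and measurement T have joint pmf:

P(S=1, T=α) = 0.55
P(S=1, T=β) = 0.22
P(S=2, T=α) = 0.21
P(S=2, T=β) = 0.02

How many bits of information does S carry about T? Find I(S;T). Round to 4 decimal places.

Marginals: p(S) = (0.7700, 0.2300), p(T) = (0.7600, 0.2400).
I(S;T) = H(S) + H(T) − H(S,T).
H(S) = 0.7780, H(T) = 0.7950, H(S,T) = 1.5406.
I(S;T) = 0.7780 + 0.7950 − 1.5406 = 0.0324 bits.

0.0324 bits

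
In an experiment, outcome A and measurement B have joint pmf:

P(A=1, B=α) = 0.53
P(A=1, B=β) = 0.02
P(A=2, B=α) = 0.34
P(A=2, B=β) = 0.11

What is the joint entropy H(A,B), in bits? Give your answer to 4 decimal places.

H(A,B) = −Σ p(x,y)·log₂ p(x,y) over all 4 cells.
  cell (1,α): −0.53·log₂0.53 = 0.48545
  cell (1,β): −0.02·log₂0.02 = 0.11288
  cell (2,α): −0.34·log₂0.34 = 0.52917
  cell (2,β): −0.11·log₂0.11 = 0.35029
Sum = 1.4778 bits.

1.4778 bits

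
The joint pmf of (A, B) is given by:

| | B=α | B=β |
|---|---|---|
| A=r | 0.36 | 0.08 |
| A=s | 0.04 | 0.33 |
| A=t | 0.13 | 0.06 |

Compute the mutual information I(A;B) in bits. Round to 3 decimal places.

Marginals: p(A) = (0.4400, 0.3700, 0.1900), p(B) = (0.5300, 0.4700).
I(A;B) = Σ p(x,y)·log₂[p(x,y)/(p(x)p(y))].
  (r,α): 0.36·log₂(1.5437) = 0.2255
  (r,β): 0.08·log₂(0.3868) = -0.1096
  (s,α): 0.04·log₂(0.2040) = -0.0917
  (s,β): 0.33·log₂(1.8976) = 0.3050
  (t,α): 0.13·log₂(1.2910) = 0.0479
  (t,β): 0.06·log₂(0.6719) = -0.0344
Sum = 0.343 bits.

0.343 bits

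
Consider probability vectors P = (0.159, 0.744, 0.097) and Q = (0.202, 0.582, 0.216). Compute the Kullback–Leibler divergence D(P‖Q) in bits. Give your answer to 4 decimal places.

0.0966 bits

D(P‖Q) = Σ p·log₂(p/q).
  0.159·log₂(0.159/0.202) = -0.05491
  0.744·log₂(0.744/0.582) = 0.26359
  0.097·log₂(0.097/0.216) = -0.11203
D(P‖Q) = 0.0966 bits.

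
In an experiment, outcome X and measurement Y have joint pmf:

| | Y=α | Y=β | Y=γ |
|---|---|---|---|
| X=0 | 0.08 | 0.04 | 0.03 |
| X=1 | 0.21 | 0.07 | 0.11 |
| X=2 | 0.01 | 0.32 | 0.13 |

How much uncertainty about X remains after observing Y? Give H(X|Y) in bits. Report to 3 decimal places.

1.141 bits

Marginals: p(X) = (0.1500, 0.3900, 0.4600), p(Y) = (0.3000, 0.4300, 0.2700).
H(X|Y) = Σ p(Y) · H(X|Y=·).
  Y=α: p=0.3000, H(X|Y=α) = 1.0323
  Y=β: p=0.4300, H(X|Y=β) = 1.0623
  Y=γ: p=0.2700, H(X|Y=γ) = 1.3877
Weighted sum = 1.141 bits.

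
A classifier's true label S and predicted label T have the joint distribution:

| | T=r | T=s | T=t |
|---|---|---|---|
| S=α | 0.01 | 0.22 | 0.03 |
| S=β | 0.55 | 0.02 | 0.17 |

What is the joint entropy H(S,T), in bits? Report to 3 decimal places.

H(S,T) = −Σ p(x,y)·log₂ p(x,y) over all 6 cells.
  cell (α,r): −0.01·log₂0.01 = 0.0664
  cell (α,s): −0.22·log₂0.22 = 0.4806
  cell (α,t): −0.03·log₂0.03 = 0.1518
  cell (β,r): −0.55·log₂0.55 = 0.4744
  cell (β,s): −0.02·log₂0.02 = 0.1129
  cell (β,t): −0.17·log₂0.17 = 0.4346
Sum = 1.721 bits.

1.721 bits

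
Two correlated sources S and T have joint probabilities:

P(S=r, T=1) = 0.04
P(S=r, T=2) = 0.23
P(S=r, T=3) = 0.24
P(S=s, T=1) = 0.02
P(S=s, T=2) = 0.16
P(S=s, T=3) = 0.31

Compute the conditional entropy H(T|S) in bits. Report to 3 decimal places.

1.228 bits

Marginals: p(S) = (0.5100, 0.4900), p(T) = (0.0600, 0.3900, 0.5500).
H(T|S) = Σ p(S) · H(T|S=·).
  S=r: p=0.5100, H(T|S=r) = 1.3179
  S=s: p=0.4900, H(T|S=s) = 1.1335
Weighted sum = 1.228 bits.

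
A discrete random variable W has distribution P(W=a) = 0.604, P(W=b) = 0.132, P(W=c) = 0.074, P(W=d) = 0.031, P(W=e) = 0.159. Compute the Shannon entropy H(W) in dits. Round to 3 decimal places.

0.506 dits

H(W) = −Σ p·log₁₀ p.
  −(0.604)·log₁₀(0.604) = 0.1323
  −(0.132)·log₁₀(0.132) = 0.1161
  −(0.074)·log₁₀(0.074) = 0.0837
  −(0.031)·log₁₀(0.031) = 0.0468
  −(0.159)·log₁₀(0.159) = 0.1270
Sum: 0.1323 + 0.1161 + 0.0837 + 0.0468 + 0.1270 = 0.506 dits.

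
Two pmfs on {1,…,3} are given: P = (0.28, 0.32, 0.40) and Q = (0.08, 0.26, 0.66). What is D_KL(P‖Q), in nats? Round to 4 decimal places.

D(P‖Q) = Σ p·ln(p/q).
  0.28·ln(0.28/0.08) = 0.35077
  0.32·ln(0.32/0.26) = 0.06644
  0.40·ln(0.40/0.66) = -0.20031
D(P‖Q) = 0.2169 nats.

0.2169 nats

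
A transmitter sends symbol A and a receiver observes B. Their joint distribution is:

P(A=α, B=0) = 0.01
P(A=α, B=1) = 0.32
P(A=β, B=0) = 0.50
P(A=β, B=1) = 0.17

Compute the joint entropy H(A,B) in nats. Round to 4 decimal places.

H(A,B) = −Σ p(x,y)·ln p(x,y) over all 4 cells.
  cell (α,0): −0.01·ln0.01 = 0.04605
  cell (α,1): −0.32·ln0.32 = 0.36462
  cell (β,0): −0.50·ln0.50 = 0.34657
  cell (β,1): −0.17·ln0.17 = 0.30123
Sum = 1.0585 nats.

1.0585 nats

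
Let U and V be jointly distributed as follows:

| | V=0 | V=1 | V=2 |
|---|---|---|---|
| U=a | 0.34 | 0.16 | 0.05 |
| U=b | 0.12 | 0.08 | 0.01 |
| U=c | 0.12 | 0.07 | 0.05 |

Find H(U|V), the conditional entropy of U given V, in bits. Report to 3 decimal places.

1.415 bits

Marginals: p(U) = (0.5500, 0.2100, 0.2400), p(V) = (0.5800, 0.3100, 0.1100).
H(U|V) = Σ p(V) · H(U|V=·).
  V=0: p=0.5800, H(U|V=0) = 1.3922
  V=1: p=0.3100, H(U|V=1) = 1.4816
  V=2: p=0.1100, H(U|V=2) = 1.3486
Weighted sum = 1.415 bits.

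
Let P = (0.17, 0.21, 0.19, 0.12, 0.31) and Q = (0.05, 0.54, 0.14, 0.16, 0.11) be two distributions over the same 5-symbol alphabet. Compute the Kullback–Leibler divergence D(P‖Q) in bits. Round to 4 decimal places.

D(P‖Q) = Σ p·log₂(p/q).
  0.17·log₂(0.17/0.05) = 0.30014
  0.21·log₂(0.21/0.54) = -0.28614
  0.19·log₂(0.19/0.14) = 0.08371
  0.12·log₂(0.12/0.16) = -0.04980
  0.31·log₂(0.31/0.11) = 0.46338
D(P‖Q) = 0.5113 bits.

0.5113 bits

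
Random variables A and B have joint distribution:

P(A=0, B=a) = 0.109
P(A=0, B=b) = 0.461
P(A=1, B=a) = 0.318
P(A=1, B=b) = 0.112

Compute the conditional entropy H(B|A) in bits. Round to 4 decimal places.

Marginals: p(A) = (0.5700, 0.4300), p(B) = (0.4270, 0.5730).
H(B|A) = Σ p(A) · H(B|A=·).
  A=0: p=0.5700, H(B|A=0) = 0.7040
  A=1: p=0.4300, H(B|A=1) = 0.8274
Weighted sum = 0.7571 bits.

0.7571 bits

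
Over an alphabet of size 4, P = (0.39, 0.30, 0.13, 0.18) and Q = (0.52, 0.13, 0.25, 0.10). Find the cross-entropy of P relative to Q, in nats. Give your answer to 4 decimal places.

1.4618 nats

H(P,Q) = −Σ p·ln q.
  −0.39·ln(0.52) = 0.25503
  −0.30·ln(0.13) = 0.61207
  −0.13·ln(0.25) = 0.18022
  −0.18·ln(0.10) = 0.41447
H(P,Q) = 1.4618 nats.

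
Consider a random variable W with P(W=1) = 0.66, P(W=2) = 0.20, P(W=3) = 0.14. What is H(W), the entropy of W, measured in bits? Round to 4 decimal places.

1.2571 bits

H(W) = −Σ p·log₂ p.
  −(0.66)·log₂(0.66) = 0.39564
  −(0.20)·log₂(0.20) = 0.46439
  −(0.14)·log₂(0.14) = 0.39711
Sum: 0.39564 + 0.46439 + 0.39711 = 1.2571 bits.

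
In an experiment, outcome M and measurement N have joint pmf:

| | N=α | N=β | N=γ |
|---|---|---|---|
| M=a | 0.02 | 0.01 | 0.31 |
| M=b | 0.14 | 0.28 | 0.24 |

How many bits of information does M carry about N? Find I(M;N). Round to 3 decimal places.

0.232 bits

Marginals: p(M) = (0.3400, 0.6600), p(N) = (0.1600, 0.2900, 0.5500).
I(M;N) = Σ p(x,y)·log₂[p(x,y)/(p(x)p(y))].
  (a,α): 0.02·log₂(0.3676) = -0.0289
  (a,β): 0.01·log₂(0.1014) = -0.0330
  (a,γ): 0.31·log₂(1.6578) = 0.2261
  (b,α): 0.14·log₂(1.3258) = 0.0570
  (b,β): 0.28·log₂(1.4629) = 0.1537
  (b,γ): 0.24·log₂(0.6612) = -0.1433
Sum = 0.232 bits.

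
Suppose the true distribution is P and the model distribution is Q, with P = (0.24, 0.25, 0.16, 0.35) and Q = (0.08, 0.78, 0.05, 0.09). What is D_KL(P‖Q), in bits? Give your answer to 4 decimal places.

D(P‖Q) = Σ p·log₂(p/q).
  0.24·log₂(0.24/0.08) = 0.38039
  0.25·log₂(0.25/0.78) = -0.41039
  0.16·log₂(0.16/0.05) = 0.26849
  0.35·log₂(0.35/0.09) = 0.68578
D(P‖Q) = 0.9243 bits.

0.9243 bits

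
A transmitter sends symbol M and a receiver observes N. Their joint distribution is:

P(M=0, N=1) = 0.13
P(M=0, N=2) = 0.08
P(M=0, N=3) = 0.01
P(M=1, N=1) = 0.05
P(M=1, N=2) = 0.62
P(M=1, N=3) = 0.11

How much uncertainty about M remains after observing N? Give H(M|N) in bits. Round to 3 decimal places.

Chain rule: H(M|N) = H(M,N) − H(N).
Marginals: p(M) = (0.2200, 0.7800), p(N) = (0.1800, 0.7000, 0.1200).
H(M,N) = 1.7346 bits; H(N) = 1.1726 bits.
H(M|N) = 1.7346 − 1.1726 = 0.562 bits.

0.562 bits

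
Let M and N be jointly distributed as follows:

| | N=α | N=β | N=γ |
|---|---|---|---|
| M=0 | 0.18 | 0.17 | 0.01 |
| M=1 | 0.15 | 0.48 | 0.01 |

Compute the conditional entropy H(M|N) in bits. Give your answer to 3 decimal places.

Marginals: p(M) = (0.3600, 0.6400), p(N) = (0.3300, 0.6500, 0.0200).
H(M|N) = Σ p(N) · H(M|N=·).
  N=α: p=0.3300, H(M|N=α) = 0.9940
  N=β: p=0.6500, H(M|N=β) = 0.8291
  N=γ: p=0.0200, H(M|N=γ) = 1.0000
Weighted sum = 0.887 bits.

0.887 bits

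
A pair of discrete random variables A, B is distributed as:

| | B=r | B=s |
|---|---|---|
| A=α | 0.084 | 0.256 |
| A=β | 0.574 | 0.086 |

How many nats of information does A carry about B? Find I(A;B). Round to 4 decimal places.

0.1969 nats

Marginals: p(A) = (0.3400, 0.6600), p(B) = (0.6580, 0.3420).
I(A;B) = H(A) + H(B) − H(A,B).
H(A) = 0.6410, H(B) = 0.6424, H(A,B) = 1.0865.
I(A;B) = 0.6410 + 0.6424 − 1.0865 = 0.1969 nats.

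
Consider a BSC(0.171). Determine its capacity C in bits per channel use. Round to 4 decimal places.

0.3400 bits

Binary symmetric channel: C = 1 − h₂(ε) where h₂ is the binary entropy function.
h₂(0.171) = −0.171·log₂0.171 − 0.829·log₂0.829 = 0.6600.
C = 1 − 0.6600 = 0.3400 bits per channel use.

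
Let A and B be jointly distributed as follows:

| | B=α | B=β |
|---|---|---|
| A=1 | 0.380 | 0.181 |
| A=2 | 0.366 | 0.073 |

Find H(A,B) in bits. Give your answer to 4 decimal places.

1.7832 bits

H(A,B) = −Σ p(x,y)·log₂ p(x,y) over all 4 cells.
  cell (1,α): −0.380·log₂0.380 = 0.53045
  cell (1,β): −0.181·log₂0.181 = 0.44633
  cell (2,α): −0.366·log₂0.366 = 0.53073
  cell (2,β): −0.073·log₂0.073 = 0.27565
Sum = 1.7832 bits.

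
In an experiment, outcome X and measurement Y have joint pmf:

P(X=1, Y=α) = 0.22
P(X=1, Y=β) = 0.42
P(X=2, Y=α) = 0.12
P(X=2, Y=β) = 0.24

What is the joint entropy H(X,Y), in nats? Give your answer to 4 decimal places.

H(X,Y) = −Σ p(x,y)·ln p(x,y) over all 4 cells.
  cell (1,α): −0.22·ln0.22 = 0.33311
  cell (1,β): −0.42·ln0.42 = 0.36435
  cell (2,α): −0.12·ln0.12 = 0.25443
  cell (2,β): −0.24·ln0.24 = 0.34251
Sum = 1.2944 nats.

1.2944 nats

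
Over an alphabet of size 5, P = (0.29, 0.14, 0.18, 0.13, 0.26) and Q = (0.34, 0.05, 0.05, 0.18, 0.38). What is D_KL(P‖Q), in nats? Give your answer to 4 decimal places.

0.1876 nats

D(P‖Q) = Σ p·ln(p/q).
  0.29·ln(0.29/0.34) = -0.04613
  0.14·ln(0.14/0.05) = 0.14415
  0.18·ln(0.18/0.05) = 0.23057
  0.13·ln(0.13/0.18) = -0.04230
  0.26·ln(0.26/0.38) = -0.09867
D(P‖Q) = 0.1876 nats.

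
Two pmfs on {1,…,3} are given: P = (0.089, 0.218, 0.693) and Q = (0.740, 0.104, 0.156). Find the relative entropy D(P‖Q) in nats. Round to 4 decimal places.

1.0062 nats

D(P‖Q) = Σ p·ln(p/q).
  0.089·ln(0.089/0.740) = -0.18850
  0.218·ln(0.218/0.104) = 0.16134
  0.693·ln(0.693/0.156) = 1.03338
D(P‖Q) = 1.0062 nats.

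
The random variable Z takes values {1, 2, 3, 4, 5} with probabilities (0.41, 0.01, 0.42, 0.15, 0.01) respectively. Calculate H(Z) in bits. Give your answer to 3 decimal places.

1.596 bits

H(Z) = −Σ p·log₂ p.
  −(0.41)·log₂(0.41) = 0.5274
  −(0.01)·log₂(0.01) = 0.0664
  −(0.42)·log₂(0.42) = 0.5256
  −(0.15)·log₂(0.15) = 0.4105
  −(0.01)·log₂(0.01) = 0.0664
Sum: 0.5274 + 0.0664 + 0.5256 + 0.4105 + 0.0664 = 1.596 bits.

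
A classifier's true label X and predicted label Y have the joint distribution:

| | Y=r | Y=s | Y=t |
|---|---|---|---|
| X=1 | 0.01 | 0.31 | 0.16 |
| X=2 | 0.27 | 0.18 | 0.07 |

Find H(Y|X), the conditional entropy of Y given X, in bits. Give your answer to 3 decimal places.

1.238 bits

Chain rule: H(Y|X) = H(X,Y) − H(X).
Marginals: p(X) = (0.4800, 0.5200), p(Y) = (0.2800, 0.4900, 0.2300).
H(X,Y) = 2.2371 bits; H(X) = 0.9988 bits.
H(Y|X) = 2.2371 − 0.9988 = 1.238 bits.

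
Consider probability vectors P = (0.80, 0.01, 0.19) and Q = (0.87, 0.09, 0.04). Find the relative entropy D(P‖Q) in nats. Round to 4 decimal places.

D(P‖Q) = Σ p·ln(p/q).
  0.80·ln(0.80/0.87) = -0.06711
  0.01·ln(0.01/0.09) = -0.02197
  0.19·ln(0.19/0.04) = 0.29605
D(P‖Q) = 0.2070 nats.

0.2070 nats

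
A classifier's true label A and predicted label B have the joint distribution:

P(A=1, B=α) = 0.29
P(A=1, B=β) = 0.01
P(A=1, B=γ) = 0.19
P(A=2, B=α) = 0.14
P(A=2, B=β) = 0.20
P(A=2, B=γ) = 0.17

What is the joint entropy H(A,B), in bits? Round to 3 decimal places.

2.336 bits

H(A,B) = −Σ p(x,y)·log₂ p(x,y) over all 6 cells.
  cell (1,α): −0.29·log₂0.29 = 0.5179
  cell (1,β): −0.01·log₂0.01 = 0.0664
  cell (1,γ): −0.19·log₂0.19 = 0.4552
  cell (2,α): −0.14·log₂0.14 = 0.3971
  cell (2,β): −0.20·log₂0.20 = 0.4644
  cell (2,γ): −0.17·log₂0.17 = 0.4346
Sum = 2.336 bits.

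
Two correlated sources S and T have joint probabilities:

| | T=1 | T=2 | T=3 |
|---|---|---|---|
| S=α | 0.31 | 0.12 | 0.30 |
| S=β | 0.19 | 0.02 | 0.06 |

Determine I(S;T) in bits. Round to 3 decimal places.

0.046 bits

Marginals: p(S) = (0.7300, 0.2700), p(T) = (0.5000, 0.1400, 0.3600).
I(S;T) = Σ p(x,y)·log₂[p(x,y)/(p(x)p(y))].
  (α,1): 0.31·log₂(0.8493) = -0.0730
  (α,2): 0.12·log₂(1.1742) = 0.0278
  (α,3): 0.30·log₂(1.1416) = 0.0573
  (β,1): 0.19·log₂(1.4074) = 0.0937
  (β,2): 0.02·log₂(0.5291) = -0.0184
  (β,3): 0.06·log₂(0.6173) = -0.0418
Sum = 0.046 bits.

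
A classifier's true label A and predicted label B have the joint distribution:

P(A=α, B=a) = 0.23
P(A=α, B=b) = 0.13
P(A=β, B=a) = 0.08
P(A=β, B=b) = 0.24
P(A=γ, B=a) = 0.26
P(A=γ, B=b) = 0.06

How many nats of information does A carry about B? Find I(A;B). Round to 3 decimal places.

Marginals: p(A) = (0.3600, 0.3200, 0.3200), p(B) = (0.5700, 0.4300).
I(A;B) = H(A) + H(B) − H(A,B).
H(A) = 1.0970, H(B) = 0.6833, H(A,B) = 1.6669.
I(A;B) = 1.0970 + 0.6833 − 1.6669 = 0.113 nats.

0.113 nats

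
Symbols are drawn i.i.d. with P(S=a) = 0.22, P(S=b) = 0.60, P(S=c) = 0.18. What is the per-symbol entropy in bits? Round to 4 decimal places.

1.3681 bits

H(S) = −Σ p·log₂ p.
  −(0.22)·log₂(0.22) = 0.48057
  −(0.60)·log₂(0.60) = 0.44218
  −(0.18)·log₂(0.18) = 0.44531
Sum: 0.48057 + 0.44218 + 0.44531 = 1.3681 bits.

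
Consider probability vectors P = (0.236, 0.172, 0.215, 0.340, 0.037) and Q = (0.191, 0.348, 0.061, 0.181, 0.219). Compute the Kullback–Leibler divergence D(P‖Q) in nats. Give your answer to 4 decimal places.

0.3481 nats

D(P‖Q) = Σ p·ln(p/q).
  0.236·ln(0.236/0.191) = 0.04993
  0.172·ln(0.172/0.348) = -0.12121
  0.215·ln(0.215/0.061) = 0.27085
  0.340·ln(0.340/0.181) = 0.21435
  0.037·ln(0.037/0.219) = -0.06579
D(P‖Q) = 0.3481 nats.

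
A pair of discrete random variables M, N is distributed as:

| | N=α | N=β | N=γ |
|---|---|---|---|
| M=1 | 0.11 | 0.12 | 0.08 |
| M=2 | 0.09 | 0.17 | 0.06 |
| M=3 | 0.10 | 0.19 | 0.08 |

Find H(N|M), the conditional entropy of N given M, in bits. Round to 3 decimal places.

Chain rule: H(N|M) = H(M,N) − H(M).
Marginals: p(M) = (0.3100, 0.3200, 0.3700), p(N) = (0.3000, 0.4800, 0.2200).
H(M,N) = 3.0786 bits; H(M) = 1.5806 bits.
H(N|M) = 3.0786 − 1.5806 = 1.498 bits.

1.498 bits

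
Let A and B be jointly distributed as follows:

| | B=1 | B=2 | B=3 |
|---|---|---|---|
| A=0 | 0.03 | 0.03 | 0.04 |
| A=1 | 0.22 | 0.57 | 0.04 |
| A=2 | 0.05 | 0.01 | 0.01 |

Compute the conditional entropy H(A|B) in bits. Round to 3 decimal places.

0.698 bits

Chain rule: H(A|B) = H(A,B) − H(B).
Marginals: p(A) = (0.1000, 0.8300, 0.0700), p(B) = (0.3000, 0.6100, 0.0900).
H(A,B) = 1.9668 bits; H(B) = 1.2687 bits.
H(A|B) = 1.9668 − 1.2687 = 0.698 bits.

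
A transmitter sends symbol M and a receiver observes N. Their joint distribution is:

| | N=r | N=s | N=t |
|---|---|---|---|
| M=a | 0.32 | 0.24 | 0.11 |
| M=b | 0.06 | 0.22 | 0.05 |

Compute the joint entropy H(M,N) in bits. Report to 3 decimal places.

2.311 bits

H(M,N) = −Σ p(x,y)·log₂ p(x,y) over all 6 cells.
  cell (a,r): −0.32·log₂0.32 = 0.5260
  cell (a,s): −0.24·log₂0.24 = 0.4941
  cell (a,t): −0.11·log₂0.11 = 0.3503
  cell (b,r): −0.06·log₂0.06 = 0.2435
  cell (b,s): −0.22·log₂0.22 = 0.4806
  cell (b,t): −0.05·log₂0.05 = 0.2161
Sum = 2.311 bits.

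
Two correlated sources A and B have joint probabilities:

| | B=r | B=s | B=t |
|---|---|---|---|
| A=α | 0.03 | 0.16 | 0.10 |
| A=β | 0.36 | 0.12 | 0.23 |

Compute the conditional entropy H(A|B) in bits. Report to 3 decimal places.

Chain rule: H(A|B) = H(A,B) − H(B).
Marginals: p(A) = (0.2900, 0.7100), p(B) = (0.3900, 0.2800, 0.3300).
H(A,B) = 2.2923 bits; H(B) = 1.5718 bits.
H(A|B) = 2.2923 − 1.5718 = 0.720 bits.

0.720 bits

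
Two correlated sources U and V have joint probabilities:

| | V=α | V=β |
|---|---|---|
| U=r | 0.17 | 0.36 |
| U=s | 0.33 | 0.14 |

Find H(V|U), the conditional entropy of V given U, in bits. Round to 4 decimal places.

0.8927 bits

Chain rule: H(V|U) = H(U,V) − H(U).
Marginals: p(U) = (0.5300, 0.4700), p(V) = (0.5000, 0.5000).
H(U,V) = 1.8901 bits; H(U) = 0.9974 bits.
H(V|U) = 1.8901 − 0.9974 = 0.8927 bits.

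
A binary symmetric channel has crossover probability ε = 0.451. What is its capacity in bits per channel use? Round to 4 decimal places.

0.0069 bits

Binary symmetric channel: C = 1 − h₂(ε) where h₂ is the binary entropy function.
h₂(0.451) = −0.451·log₂0.451 − 0.549·log₂0.549 = 0.9931.
C = 1 − 0.9931 = 0.0069 bits per channel use.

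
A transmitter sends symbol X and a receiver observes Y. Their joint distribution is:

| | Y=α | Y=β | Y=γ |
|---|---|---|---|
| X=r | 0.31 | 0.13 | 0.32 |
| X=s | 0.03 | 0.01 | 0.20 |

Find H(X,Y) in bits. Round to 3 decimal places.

H(X,Y) = −Σ p(x,y)·log₂ p(x,y) over all 6 cells.
  cell (r,α): −0.31·log₂0.31 = 0.5238
  cell (r,β): −0.13·log₂0.13 = 0.3826
  cell (r,γ): −0.32·log₂0.32 = 0.5260
  cell (s,α): −0.03·log₂0.03 = 0.1518
  cell (s,β): −0.01·log₂0.01 = 0.0664
  cell (s,γ): −0.20·log₂0.20 = 0.4644
Sum = 2.115 bits.

2.115 bits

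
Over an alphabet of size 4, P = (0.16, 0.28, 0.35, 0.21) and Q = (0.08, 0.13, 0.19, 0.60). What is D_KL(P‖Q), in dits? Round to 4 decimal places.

D(P‖Q) = Σ p·log₁₀(p/q).
  0.16·log₁₀(0.16/0.08) = 0.04816
  0.28·log₁₀(0.28/0.13) = 0.09330
  0.35·log₁₀(0.35/0.19) = 0.09286
  0.21·log₁₀(0.21/0.60) = -0.09575
D(P‖Q) = 0.1386 dits.

0.1386 dits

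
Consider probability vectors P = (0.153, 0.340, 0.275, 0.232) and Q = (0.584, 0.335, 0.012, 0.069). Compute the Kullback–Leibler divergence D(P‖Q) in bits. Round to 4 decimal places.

1.3600 bits

D(P‖Q) = Σ p·log₂(p/q).
  0.153·log₂(0.153/0.584) = -0.29566
  0.340·log₂(0.340/0.335) = 0.00727
  0.275·log₂(0.275/0.012) = 1.24254
  0.232·log₂(0.232/0.069) = 0.40587
D(P‖Q) = 1.3600 bits.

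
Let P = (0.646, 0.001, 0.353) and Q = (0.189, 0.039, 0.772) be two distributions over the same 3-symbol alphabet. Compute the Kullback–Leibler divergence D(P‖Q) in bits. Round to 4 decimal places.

D(P‖Q) = Σ p·log₂(p/q).
  0.646·log₂(0.646/0.189) = 1.14545
  0.001·log₂(0.001/0.039) = -0.00529
  0.353·log₂(0.353/0.772) = -0.39851
D(P‖Q) = 0.7417 bits.

0.7417 bits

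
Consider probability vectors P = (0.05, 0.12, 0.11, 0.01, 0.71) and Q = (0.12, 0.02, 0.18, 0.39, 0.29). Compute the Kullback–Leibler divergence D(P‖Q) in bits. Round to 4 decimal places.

1.0332 bits

D(P‖Q) = Σ p·log₂(p/q).
  0.05·log₂(0.05/0.12) = -0.06315
  0.12·log₂(0.12/0.02) = 0.31020
  0.11·log₂(0.11/0.18) = -0.07815
  0.01·log₂(0.01/0.39) = -0.05285
  0.71·log₂(0.71/0.29) = 0.91715
D(P‖Q) = 1.0332 bits.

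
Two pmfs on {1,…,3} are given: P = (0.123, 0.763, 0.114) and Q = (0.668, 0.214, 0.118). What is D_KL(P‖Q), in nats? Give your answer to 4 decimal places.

0.7579 nats

D(P‖Q) = Σ p·ln(p/q).
  0.123·ln(0.123/0.668) = -0.20813
  0.763·ln(0.763/0.214) = 0.96999
  0.114·ln(0.114/0.118) = -0.00393
D(P‖Q) = 0.7579 nats.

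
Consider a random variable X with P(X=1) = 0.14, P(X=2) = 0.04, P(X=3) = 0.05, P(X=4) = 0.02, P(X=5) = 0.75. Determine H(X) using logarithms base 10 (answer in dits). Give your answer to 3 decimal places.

0.368 dits

H(X) = −Σ p·log₁₀ p.
  −(0.14)·log₁₀(0.14) = 0.1195
  −(0.04)·log₁₀(0.04) = 0.0559
  −(0.05)·log₁₀(0.05) = 0.0651
  −(0.02)·log₁₀(0.02) = 0.0340
  −(0.75)·log₁₀(0.75) = 0.0937
Sum: 0.1195 + 0.0559 + 0.0651 + 0.0340 + 0.0937 = 0.368 dits.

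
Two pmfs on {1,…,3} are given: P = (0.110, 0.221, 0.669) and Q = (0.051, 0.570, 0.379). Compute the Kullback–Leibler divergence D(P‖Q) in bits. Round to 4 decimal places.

D(P‖Q) = Σ p·log₂(p/q).
  0.110·log₂(0.110/0.051) = 0.12198
  0.221·log₂(0.221/0.570) = -0.30209
  0.669·log₂(0.669/0.379) = 0.54845
D(P‖Q) = 0.3683 bits.

0.3683 bits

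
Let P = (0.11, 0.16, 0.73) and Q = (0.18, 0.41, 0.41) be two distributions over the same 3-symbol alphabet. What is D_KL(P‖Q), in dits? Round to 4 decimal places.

D(P‖Q) = Σ p·log₁₀(p/q).
  0.11·log₁₀(0.11/0.18) = -0.02353
  0.16·log₁₀(0.16/0.41) = -0.06539
  0.73·log₁₀(0.73/0.41) = 0.18289
D(P‖Q) = 0.0940 dits.

0.0940 dits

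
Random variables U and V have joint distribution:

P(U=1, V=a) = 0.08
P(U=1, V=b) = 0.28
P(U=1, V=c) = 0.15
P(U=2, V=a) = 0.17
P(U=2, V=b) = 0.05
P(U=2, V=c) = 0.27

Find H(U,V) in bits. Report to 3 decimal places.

H(U,V) = −Σ p(x,y)·log₂ p(x,y) over all 6 cells.
  cell (1,a): −0.08·log₂0.08 = 0.2915
  cell (1,b): −0.28·log₂0.28 = 0.5142
  cell (1,c): −0.15·log₂0.15 = 0.4105
  cell (2,a): −0.17·log₂0.17 = 0.4346
  cell (2,b): −0.05·log₂0.05 = 0.2161
  cell (2,c): −0.27·log₂0.27 = 0.5100
Sum = 2.377 bits.

2.377 bits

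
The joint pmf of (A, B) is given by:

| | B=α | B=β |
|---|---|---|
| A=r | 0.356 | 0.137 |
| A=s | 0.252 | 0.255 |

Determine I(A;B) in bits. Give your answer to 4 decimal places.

Marginals: p(A) = (0.4930, 0.5070), p(B) = (0.6080, 0.3920).
I(A;B) = H(A) + H(B) − H(A,B).
H(A) = 0.9999, H(B) = 0.9661, H(A,B) = 1.9272.
I(A;B) = 0.9999 + 0.9661 − 1.9272 = 0.0388 bits.

0.0388 bits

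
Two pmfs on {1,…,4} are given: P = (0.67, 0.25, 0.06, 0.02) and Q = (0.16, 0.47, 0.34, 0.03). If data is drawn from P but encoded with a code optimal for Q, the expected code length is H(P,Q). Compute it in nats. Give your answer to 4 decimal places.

H(P,Q) = −Σ p·ln q.
  −0.67·ln(0.16) = 1.22783
  −0.25·ln(0.47) = 0.18876
  −0.06·ln(0.34) = 0.06473
  −0.02·ln(0.03) = 0.07013
H(P,Q) = 1.5514 nats.

1.5514 nats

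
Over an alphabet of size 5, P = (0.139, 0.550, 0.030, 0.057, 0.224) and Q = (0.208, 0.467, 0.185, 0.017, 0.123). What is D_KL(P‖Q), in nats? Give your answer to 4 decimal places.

0.1826 nats

D(P‖Q) = Σ p·ln(p/q).
  0.139·ln(0.139/0.208) = -0.05603
  0.550·ln(0.550/0.467) = 0.08997
  0.030·ln(0.030/0.185) = -0.05457
  0.057·ln(0.057/0.017) = 0.06896
  0.224·ln(0.224/0.123) = 0.13428
D(P‖Q) = 0.1826 nats.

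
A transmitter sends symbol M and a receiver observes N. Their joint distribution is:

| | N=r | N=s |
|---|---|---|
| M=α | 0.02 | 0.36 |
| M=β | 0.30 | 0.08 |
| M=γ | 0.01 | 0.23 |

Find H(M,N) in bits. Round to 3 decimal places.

2.010 bits

H(M,N) = −Σ p(x,y)·log₂ p(x,y) over all 6 cells.
  cell (α,r): −0.02·log₂0.02 = 0.1129
  cell (α,s): −0.36·log₂0.36 = 0.5306
  cell (β,r): −0.30·log₂0.30 = 0.5211
  cell (β,s): −0.08·log₂0.08 = 0.2915
  cell (γ,r): −0.01·log₂0.01 = 0.0664
  cell (γ,s): −0.23·log₂0.23 = 0.4877
Sum = 2.010 bits.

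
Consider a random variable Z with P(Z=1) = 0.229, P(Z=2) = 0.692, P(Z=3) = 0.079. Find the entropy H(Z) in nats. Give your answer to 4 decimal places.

H(Z) = −Σ p·ln p.
  −(0.229)·ln(0.229) = 0.33755
  −(0.692)·ln(0.692) = 0.25477
  −(0.079)·ln(0.079) = 0.20053
Sum: 0.33755 + 0.25477 + 0.20053 = 0.7929 nats.

0.7929 nats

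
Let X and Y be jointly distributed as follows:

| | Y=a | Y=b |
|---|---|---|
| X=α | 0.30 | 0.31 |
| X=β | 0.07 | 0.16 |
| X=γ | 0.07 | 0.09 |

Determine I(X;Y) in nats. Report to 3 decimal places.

Marginals: p(X) = (0.6100, 0.2300, 0.1600), p(Y) = (0.4400, 0.5600).
I(X;Y) = Σ p(x,y)·ln[p(x,y)/(p(x)p(y))].
  (α,a): 0.30·ln(1.1177) = 0.0334
  (α,b): 0.31·ln(0.9075) = -0.0301
  (β,a): 0.07·ln(0.6917) = -0.0258
  (β,b): 0.16·ln(1.2422) = 0.0347
  (γ,a): 0.07·ln(0.9943) = -0.0004
  (γ,b): 0.09·ln(1.0045) = 0.0004
Sum = 0.012 nats.

0.012 nats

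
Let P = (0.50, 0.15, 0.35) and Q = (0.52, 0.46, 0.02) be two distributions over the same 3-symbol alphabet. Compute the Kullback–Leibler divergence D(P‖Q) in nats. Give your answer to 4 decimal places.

0.8141 nats

D(P‖Q) = Σ p·ln(p/q).
  0.50·ln(0.50/0.52) = -0.01961
  0.15·ln(0.15/0.46) = -0.16809
  0.35·ln(0.35/0.02) = 1.00177
D(P‖Q) = 0.8141 nats.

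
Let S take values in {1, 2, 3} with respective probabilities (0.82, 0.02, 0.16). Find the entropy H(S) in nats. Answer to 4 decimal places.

0.5342 nats

H(S) = −Σ p·ln p.
  −(0.82)·ln(0.82) = 0.16273
  −(0.02)·ln(0.02) = 0.07824
  −(0.16)·ln(0.16) = 0.29321
Sum: 0.16273 + 0.07824 + 0.29321 = 0.5342 nats.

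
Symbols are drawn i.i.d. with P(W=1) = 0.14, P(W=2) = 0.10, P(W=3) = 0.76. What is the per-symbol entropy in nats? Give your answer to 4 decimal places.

0.7141 nats

H(W) = −Σ p·ln p.
  −(0.14)·ln(0.14) = 0.27526
  −(0.10)·ln(0.10) = 0.23026
  −(0.76)·ln(0.76) = 0.20857
Sum: 0.27526 + 0.23026 + 0.20857 = 0.7141 nats.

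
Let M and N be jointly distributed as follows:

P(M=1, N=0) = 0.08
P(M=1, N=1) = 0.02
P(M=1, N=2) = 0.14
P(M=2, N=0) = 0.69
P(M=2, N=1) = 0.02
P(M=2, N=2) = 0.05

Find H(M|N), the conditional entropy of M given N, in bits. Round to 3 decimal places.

Marginals: p(M) = (0.2400, 0.7600), p(N) = (0.7700, 0.0400, 0.1900).
H(M|N) = Σ p(N) · H(M|N=·).
  N=0: p=0.7700, H(M|N=0) = 0.4812
  N=1: p=0.0400, H(M|N=1) = 1.0000
  N=2: p=0.1900, H(M|N=2) = 0.8315
Weighted sum = 0.569 bits.

0.569 bits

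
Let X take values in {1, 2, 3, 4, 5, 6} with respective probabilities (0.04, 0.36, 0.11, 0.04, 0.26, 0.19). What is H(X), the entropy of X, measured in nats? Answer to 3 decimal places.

1.534 nats

H(X) = −Σ p·ln p.
  −(0.04)·ln(0.04) = 0.1288
  −(0.36)·ln(0.36) = 0.3678
  −(0.11)·ln(0.11) = 0.2428
  −(0.04)·ln(0.04) = 0.1288
  −(0.26)·ln(0.26) = 0.3502
  −(0.19)·ln(0.19) = 0.3155
Sum: 0.1288 + 0.3678 + 0.2428 + 0.1288 + 0.3502 + 0.3155 = 1.534 nats.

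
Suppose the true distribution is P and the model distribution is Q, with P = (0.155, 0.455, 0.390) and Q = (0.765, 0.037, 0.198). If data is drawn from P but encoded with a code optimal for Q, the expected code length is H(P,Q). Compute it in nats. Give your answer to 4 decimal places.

H(P,Q) = −Σ p·ln q.
  −0.155·ln(0.765) = 0.04152
  −0.455·ln(0.037) = 1.50006
  −0.390·ln(0.198) = 0.63160
H(P,Q) = 2.1732 nats.

2.1732 nats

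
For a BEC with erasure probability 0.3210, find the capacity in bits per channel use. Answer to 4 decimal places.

0.6790 bits

Binary erasure channel: capacity C = 1 − ε.
C = 1 − 0.3210 = 0.6790 bits per channel use.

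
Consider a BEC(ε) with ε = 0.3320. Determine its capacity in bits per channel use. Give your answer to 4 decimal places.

Binary erasure channel: capacity C = 1 − ε.
C = 1 − 0.3320 = 0.6680 bits per channel use.

0.6680 bits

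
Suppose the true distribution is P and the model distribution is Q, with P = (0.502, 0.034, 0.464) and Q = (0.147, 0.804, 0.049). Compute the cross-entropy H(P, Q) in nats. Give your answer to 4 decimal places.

2.3693 nats

H(P,Q) = −Σ p·ln q.
  −0.502·ln(0.147) = 0.96250
  −0.034·ln(0.804) = 0.00742
  −0.464·ln(0.049) = 1.39939
H(P,Q) = 2.3693 nats.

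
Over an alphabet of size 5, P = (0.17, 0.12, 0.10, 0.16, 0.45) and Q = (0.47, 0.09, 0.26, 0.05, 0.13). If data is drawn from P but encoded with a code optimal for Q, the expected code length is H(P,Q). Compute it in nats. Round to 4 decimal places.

1.9494 nats

H(P,Q) = −Σ p·ln q.
  −0.17·ln(0.47) = 0.12835
  −0.12·ln(0.09) = 0.28895
  −0.10·ln(0.26) = 0.13471
  −0.16·ln(0.05) = 0.47932
  −0.45·ln(0.13) = 0.91810
H(P,Q) = 1.9494 nats.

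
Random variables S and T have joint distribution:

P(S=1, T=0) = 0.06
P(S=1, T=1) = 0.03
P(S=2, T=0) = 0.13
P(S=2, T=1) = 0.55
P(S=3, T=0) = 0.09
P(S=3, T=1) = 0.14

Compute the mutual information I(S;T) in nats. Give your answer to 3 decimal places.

Marginals: p(S) = (0.0900, 0.6800, 0.2300), p(T) = (0.2800, 0.7200).
I(S;T) = Σ p(x,y)·ln[p(x,y)/(p(x)p(y))].
  (1,0): 0.06·ln(2.3810) = 0.0521
  (1,1): 0.03·ln(0.4630) = -0.0231
  (2,0): 0.13·ln(0.6828) = -0.0496
  (2,1): 0.55·ln(1.1234) = 0.0640
  (3,0): 0.09·ln(1.3975) = 0.0301
  (3,1): 0.14·ln(0.8454) = -0.0235
Sum = 0.050 nats.

0.050 nats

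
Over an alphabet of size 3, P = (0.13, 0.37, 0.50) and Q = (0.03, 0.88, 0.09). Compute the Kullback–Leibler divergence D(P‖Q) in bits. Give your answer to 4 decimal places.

1.0495 bits

D(P‖Q) = Σ p·log₂(p/q).
  0.13·log₂(0.13/0.03) = 0.27501
  0.37·log₂(0.37/0.88) = -0.46249
  0.50·log₂(0.50/0.09) = 1.23697
D(P‖Q) = 1.0495 bits.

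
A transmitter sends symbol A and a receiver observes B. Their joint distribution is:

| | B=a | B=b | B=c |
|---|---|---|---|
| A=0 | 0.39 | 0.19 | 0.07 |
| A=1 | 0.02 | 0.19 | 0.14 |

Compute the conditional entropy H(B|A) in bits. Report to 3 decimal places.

1.285 bits

Chain rule: H(B|A) = H(A,B) − H(A).
Marginals: p(A) = (0.6500, 0.3500), p(B) = (0.4100, 0.3800, 0.2100).
H(A,B) = 2.2188 bits; H(A) = 0.9341 bits.
H(B|A) = 2.2188 − 0.9341 = 1.285 bits.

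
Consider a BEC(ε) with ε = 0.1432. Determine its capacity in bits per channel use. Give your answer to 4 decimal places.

Binary erasure channel: capacity C = 1 − ε.
C = 1 − 0.1432 = 0.8568 bits per channel use.

0.8568 bits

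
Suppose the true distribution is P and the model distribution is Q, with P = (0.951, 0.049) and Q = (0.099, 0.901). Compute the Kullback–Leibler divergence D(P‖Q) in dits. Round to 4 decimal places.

0.8724 dits

D(P‖Q) = Σ p·log₁₀(p/q).
  0.951·log₁₀(0.951/0.099) = 0.93440
  0.049·log₁₀(0.049/0.901) = -0.06196
D(P‖Q) = 0.8724 dits.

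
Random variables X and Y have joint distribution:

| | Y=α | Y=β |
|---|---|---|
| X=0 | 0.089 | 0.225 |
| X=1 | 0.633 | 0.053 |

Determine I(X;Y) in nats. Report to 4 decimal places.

0.2172 nats

Marginals: p(X) = (0.3140, 0.6860), p(Y) = (0.7220, 0.2780).
I(X;Y) = Σ p(x,y)·ln[p(x,y)/(p(x)p(y))].
  (0,α): 0.089·ln(0.3926) = -0.08322
  (0,β): 0.225·ln(2.5776) = 0.21304
  (1,α): 0.633·ln(1.2780) = 0.15529
  (1,β): 0.053·ln(0.2779) = -0.06786
Sum = 0.2172 nats.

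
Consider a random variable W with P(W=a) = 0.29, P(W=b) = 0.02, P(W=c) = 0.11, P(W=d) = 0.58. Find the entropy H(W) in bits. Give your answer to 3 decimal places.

H(W) = −Σ p·log₂ p.
  −(0.29)·log₂(0.29) = 0.5179
  −(0.02)·log₂(0.02) = 0.1129
  −(0.11)·log₂(0.11) = 0.3503
  −(0.58)·log₂(0.58) = 0.4558
Sum: 0.5179 + 0.1129 + 0.3503 + 0.4558 = 1.437 bits.

1.437 bits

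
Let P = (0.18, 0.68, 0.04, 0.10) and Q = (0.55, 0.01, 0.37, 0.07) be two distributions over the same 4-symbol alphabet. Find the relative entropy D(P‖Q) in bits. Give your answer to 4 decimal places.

D(P‖Q) = Σ p·log₂(p/q).
  0.18·log₂(0.18/0.55) = -0.29006
  0.68·log₂(0.68/0.01) = 4.13947
  0.04·log₂(0.04/0.37) = -0.12838
  0.10·log₂(0.10/0.07) = 0.05146
D(P‖Q) = 3.7725 bits.

3.7725 bits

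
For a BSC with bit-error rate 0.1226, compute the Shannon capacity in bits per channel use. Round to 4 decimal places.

Binary symmetric channel: C = 1 − h₂(ε) where h₂ is the binary entropy function.
h₂(0.1226) = −0.1226·log₂0.1226 − 0.8774·log₂0.8774 = 0.5368.
C = 1 − 0.5368 = 0.4632 bits per channel use.

0.4632 bits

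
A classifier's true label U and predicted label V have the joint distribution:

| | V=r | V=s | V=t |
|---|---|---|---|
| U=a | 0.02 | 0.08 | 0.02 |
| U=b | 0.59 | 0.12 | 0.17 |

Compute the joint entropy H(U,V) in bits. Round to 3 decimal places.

1.768 bits

H(U,V) = −Σ p(x,y)·log₂ p(x,y) over all 6 cells.
  cell (a,r): −0.02·log₂0.02 = 0.1129
  cell (a,s): −0.08·log₂0.08 = 0.2915
  cell (a,t): −0.02·log₂0.02 = 0.1129
  cell (b,r): −0.59·log₂0.59 = 0.4491
  cell (b,s): −0.12·log₂0.12 = 0.3671
  cell (b,t): −0.17·log₂0.17 = 0.4346
Sum = 1.768 bits.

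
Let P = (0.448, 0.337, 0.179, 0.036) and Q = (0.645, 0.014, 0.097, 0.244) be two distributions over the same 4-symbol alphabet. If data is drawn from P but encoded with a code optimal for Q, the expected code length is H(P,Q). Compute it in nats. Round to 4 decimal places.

2.1034 nats

H(P,Q) = −Σ p·ln q.
  −0.448·ln(0.645) = 0.19645
  −0.337·ln(0.014) = 1.43855
  −0.179·ln(0.097) = 0.41761
  −0.036·ln(0.244) = 0.05078
H(P,Q) = 2.1034 nats.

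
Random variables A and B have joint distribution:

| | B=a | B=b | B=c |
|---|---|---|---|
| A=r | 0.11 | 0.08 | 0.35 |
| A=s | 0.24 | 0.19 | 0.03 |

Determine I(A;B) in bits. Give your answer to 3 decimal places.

0.293 bits

Marginals: p(A) = (0.5400, 0.4600), p(B) = (0.3500, 0.2700, 0.3800).
I(A;B) = H(A) + H(B) − H(A,B).
H(A) = 0.9954, H(B) = 1.5706, H(A,B) = 2.2730.
I(A;B) = 0.9954 + 1.5706 − 2.2730 = 0.293 bits.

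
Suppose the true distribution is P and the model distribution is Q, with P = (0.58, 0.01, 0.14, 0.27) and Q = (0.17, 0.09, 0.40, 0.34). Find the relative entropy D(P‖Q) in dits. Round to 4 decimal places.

0.2087 dits

D(P‖Q) = Σ p·log₁₀(p/q).
  0.58·log₁₀(0.58/0.17) = 0.30913
  0.01·log₁₀(0.01/0.09) = -0.00954
  0.14·log₁₀(0.14/0.40) = -0.06383
  0.27·log₁₀(0.27/0.34) = -0.02703
D(P‖Q) = 0.2087 dits.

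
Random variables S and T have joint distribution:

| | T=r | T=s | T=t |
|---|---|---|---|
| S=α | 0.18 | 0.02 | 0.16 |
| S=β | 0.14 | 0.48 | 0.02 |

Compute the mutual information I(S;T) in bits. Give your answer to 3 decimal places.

Marginals: p(S) = (0.3600, 0.6400), p(T) = (0.3200, 0.5000, 0.1800).
I(S;T) = Σ p(x,y)·log₂[p(x,y)/(p(x)p(y))].
  (α,r): 0.18·log₂(1.5625) = 0.1159
  (α,s): 0.02·log₂(0.1111) = -0.0634
  (α,t): 0.16·log₂(2.4691) = 0.2086
  (β,r): 0.14·log₂(0.6836) = -0.0768
  (β,s): 0.48·log₂(1.5000) = 0.2808
  (β,t): 0.02·log₂(0.1736) = -0.0505
Sum = 0.415 bits.

0.415 bits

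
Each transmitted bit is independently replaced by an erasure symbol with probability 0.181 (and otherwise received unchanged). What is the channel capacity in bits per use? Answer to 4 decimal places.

0.8190 bits

Binary erasure channel: capacity C = 1 − ε.
C = 1 − 0.181 = 0.8190 bits per channel use.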